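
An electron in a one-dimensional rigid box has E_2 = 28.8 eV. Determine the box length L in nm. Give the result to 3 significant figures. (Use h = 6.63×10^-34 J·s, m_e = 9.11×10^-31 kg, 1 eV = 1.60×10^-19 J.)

L = 0.229 nm

From E_n = n²h²/(8m_eL²), L = n·h/√(8m_eE_n).
E_2 = 28.8 eV = 4.608×10^-18 J, so L = 2·6.63×10^-34/√(8·9.11×10^-31·4.608×10^-18) = 2.29×10^-10 m = 0.229 nm.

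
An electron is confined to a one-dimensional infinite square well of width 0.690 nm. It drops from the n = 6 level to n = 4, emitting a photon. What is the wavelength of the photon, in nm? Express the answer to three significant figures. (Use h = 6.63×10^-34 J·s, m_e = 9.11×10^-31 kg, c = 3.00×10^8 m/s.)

λ = 78.5 nm

E_1 = h²/(8m_eL²) = 1.267×10^-19 J, so ΔE = (6² − 4²)E_1 = 2.534×10^-18 J.
λ = hc/ΔE = (6.63×10^-34·3.00×10^8)/2.534×10^-18 = 7.85×10^-8 m = 78.5 nm.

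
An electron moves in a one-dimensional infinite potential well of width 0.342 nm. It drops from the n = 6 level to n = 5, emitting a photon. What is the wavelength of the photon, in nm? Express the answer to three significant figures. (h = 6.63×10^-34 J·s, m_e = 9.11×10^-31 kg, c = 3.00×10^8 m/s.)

E_1 = h²/(8m_eL²) = 5.157×10^-19 J, so ΔE = (6² − 5²)E_1 = 5.673×10^-18 J.
λ = hc/ΔE = (6.63×10^-34·3.00×10^8)/5.673×10^-18 = 3.51×10^-8 m = 35.1 nm.

λ = 35.1 nm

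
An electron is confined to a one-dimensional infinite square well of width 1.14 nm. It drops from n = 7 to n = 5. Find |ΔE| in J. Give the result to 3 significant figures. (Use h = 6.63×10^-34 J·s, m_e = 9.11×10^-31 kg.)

E_1 = h²/(8m_eL²) = 4.641×10^-20 J.
|ΔE| = |7² − 5²|·E_1 = 24·4.641×10^-20 J = 1.11×10^-18 J.

|ΔE| = 1.11×10^-18 J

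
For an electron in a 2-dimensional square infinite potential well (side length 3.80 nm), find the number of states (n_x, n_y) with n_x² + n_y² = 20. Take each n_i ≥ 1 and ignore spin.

degeneracy = 2

The level has n_x² + n_y² = 20. The ordered positive-integer solutions are (2, 4), (4, 2).
That gives 2 states.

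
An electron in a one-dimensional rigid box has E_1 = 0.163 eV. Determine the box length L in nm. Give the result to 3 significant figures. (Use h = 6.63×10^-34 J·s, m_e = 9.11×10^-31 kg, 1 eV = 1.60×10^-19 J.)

From E_n = n²h²/(8m_eL²), L = n·h/√(8m_eE_n).
E_1 = 0.163 eV = 2.608×10^-20 J, so L = 1·6.63×10^-34/√(8·9.11×10^-31·2.608×10^-20) = 1.52×10^-9 m = 1.52 nm.

L = 1.52 nm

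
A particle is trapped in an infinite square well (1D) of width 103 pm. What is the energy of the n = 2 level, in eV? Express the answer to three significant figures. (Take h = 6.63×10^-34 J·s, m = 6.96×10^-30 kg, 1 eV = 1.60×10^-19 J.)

E_2 = 18.6 eV

For an infinite well E_n = n²h²/(8mL²), so E_1 = h²/(8mL²) = (6.63×10^-34)²/(8·6.96×10^-30·(1.03×10^-10 m)²) = 7.441×10^-19 J.
Then E_2 = 2²·E_1 = 4·7.441×10^-19 J = 2.976×10^-18 J.
Converting, E_2 = 2.976×10^-18 J / (1.60×10^-19 J/eV) = 18.6 eV.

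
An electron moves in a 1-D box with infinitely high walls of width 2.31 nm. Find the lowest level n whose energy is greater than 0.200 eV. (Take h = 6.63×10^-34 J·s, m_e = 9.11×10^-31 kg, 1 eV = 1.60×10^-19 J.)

E_1 = h²/(8m_eL²) = 1.130×10^-20 J = 0.07063 eV.
Need n² > 0.200/0.07063 = 2.832, i.e. n > 1.683.
The smallest integer satisfying this is n = 2.

n = 2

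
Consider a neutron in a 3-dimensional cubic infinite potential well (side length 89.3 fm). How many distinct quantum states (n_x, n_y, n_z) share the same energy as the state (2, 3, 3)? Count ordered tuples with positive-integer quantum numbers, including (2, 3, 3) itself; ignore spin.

degeneracy = 3

The level has n_x² + n_y² + n_z² = 22. The ordered positive-integer solutions are (2, 3, 3), (3, 2, 3), (3, 3, 2).
That gives 3 states.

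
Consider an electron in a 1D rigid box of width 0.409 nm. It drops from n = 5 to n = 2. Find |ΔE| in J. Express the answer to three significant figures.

E_1 = h²/(8m_eL²) = 3.602×10^-19 J.
|ΔE| = |5² − 2²|·E_1 = 21·3.602×10^-19 J = 7.56×10^-18 J.

|ΔE| = 7.56×10^-18 J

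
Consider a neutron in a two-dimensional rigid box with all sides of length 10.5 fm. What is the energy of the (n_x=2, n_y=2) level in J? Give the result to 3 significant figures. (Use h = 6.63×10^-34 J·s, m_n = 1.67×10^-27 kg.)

For a 2D rectangular well E = (h²/8m_n)·Σ n_i²/L_i² = (6.63×10^-34)²/(8·1.67×10^-27) · [2²/(10.5 fm)² + 2²/(10.5 fm)²].
Evaluating gives E = 2.39×10^-12 J.

E = 2.39×10^-12 J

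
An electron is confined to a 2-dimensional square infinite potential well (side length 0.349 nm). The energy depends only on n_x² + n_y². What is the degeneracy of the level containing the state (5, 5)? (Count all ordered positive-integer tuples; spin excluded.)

The level has n_x² + n_y² = 50. The ordered positive-integer solutions are (1, 7), (5, 5), (7, 1).
That gives 3 states.

degeneracy = 3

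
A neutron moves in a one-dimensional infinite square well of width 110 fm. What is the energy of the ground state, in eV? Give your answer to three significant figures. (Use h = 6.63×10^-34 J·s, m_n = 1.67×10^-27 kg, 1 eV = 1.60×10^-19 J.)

E_1 = 1.70×10^4 eV

For an infinite well E_n = n²h²/(8m_nL²), so E_1 = h²/(8m_nL²) = (6.63×10^-34)²/(8·1.67×10^-27·(1.10×10^-13 m)²) = 2.719×10^-15 J.
Converting, E_1 = 2.719×10^-15 J / (1.60×10^-19 J/eV) = 1.70×10^4 eV.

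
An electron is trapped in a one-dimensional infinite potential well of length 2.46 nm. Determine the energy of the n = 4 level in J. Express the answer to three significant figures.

E_4 = 1.59×10^-19 J

For an infinite well E_n = n²h²/(8m_eL²), so E_1 = h²/(8m_eL²) = (6.626×10^-34)²/(8·9.109×10^-31·(2.46×10^-9 m)²) = 9.956×10^-21 J.
Then E_4 = 4²·E_1 = 16·9.956×10^-21 J = 1.59×10^-19 J.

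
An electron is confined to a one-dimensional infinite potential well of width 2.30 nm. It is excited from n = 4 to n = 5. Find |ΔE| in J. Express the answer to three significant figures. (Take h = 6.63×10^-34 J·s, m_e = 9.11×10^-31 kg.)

E_1 = h²/(8m_eL²) = 1.140×10^-20 J.
|ΔE| = |4² − 5²|·E_1 = 9·1.140×10^-20 J = 1.03×10^-19 J.

|ΔE| = 1.03×10^-19 J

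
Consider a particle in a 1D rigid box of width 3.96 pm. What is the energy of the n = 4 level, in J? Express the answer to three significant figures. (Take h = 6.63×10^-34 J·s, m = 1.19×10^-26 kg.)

E_4 = 4.71×10^-18 J

For an infinite well E_n = n²h²/(8mL²), so E_1 = h²/(8mL²) = (6.63×10^-34)²/(8·1.19×10^-26·(3.96×10^-12 m)²) = 2.944×10^-19 J.
Then E_4 = 4²·E_1 = 16·2.944×10^-19 J = 4.71×10^-18 J.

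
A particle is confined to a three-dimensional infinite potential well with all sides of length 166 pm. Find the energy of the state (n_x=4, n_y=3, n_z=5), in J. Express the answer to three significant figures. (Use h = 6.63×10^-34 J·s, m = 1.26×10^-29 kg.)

E = 7.91×10^-18 J

For a 3D rectangular well E = (h²/8m)·Σ n_i²/L_i² = (6.63×10^-34)²/(8·1.26×10^-29) · [4²/(166 pm)² + 3²/(166 pm)² + 5²/(166 pm)²].
Evaluating gives E = 7.91×10^-18 J.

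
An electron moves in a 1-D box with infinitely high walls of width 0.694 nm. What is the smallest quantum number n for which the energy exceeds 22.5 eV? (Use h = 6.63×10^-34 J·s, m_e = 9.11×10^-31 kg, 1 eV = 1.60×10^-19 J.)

n = 6

E_1 = h²/(8m_eL²) = 1.252×10^-19 J = 0.7825 eV.
Need n² > 22.5/0.7825 = 28.75, i.e. n > 5.362.
The smallest integer satisfying this is n = 6.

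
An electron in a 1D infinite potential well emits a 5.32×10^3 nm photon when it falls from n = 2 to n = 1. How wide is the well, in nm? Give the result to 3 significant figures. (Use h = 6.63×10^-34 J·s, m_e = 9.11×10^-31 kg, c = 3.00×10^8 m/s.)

The photon carries ΔE = hc/λ = 6.63×10^-34·3.00×10^8/5.32×10^-6 m = 3.739×10^-20 J.
Since ΔE = (2² − 1²)E_1, E_1 = 1.246×10^-20 J, and L = h/√(8m_eE_1) = 2.20×10^-9 m = 2.20 nm.

L = 2.20 nm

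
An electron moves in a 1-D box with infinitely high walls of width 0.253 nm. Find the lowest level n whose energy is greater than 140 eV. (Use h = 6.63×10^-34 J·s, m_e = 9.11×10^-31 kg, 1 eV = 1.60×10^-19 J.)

E_1 = h²/(8m_eL²) = 9.423×10^-19 J = 5.889 eV.
Need n² > 140/5.889 = 23.77, i.e. n > 4.875.
The smallest integer satisfying this is n = 5.

n = 5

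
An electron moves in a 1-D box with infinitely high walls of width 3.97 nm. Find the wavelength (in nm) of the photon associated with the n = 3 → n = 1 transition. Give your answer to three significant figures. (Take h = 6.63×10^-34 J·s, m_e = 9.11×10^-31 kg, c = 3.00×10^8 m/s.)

E_1 = h²/(8m_eL²) = 3.827×10^-21 J, so ΔE = (3² − 1²)E_1 = 3.062×10^-20 J.
λ = hc/ΔE = (6.63×10^-34·3.00×10^8)/3.062×10^-20 = 6.50×10^-6 m = 6.50×10^3 nm.

λ = 6.50×10^3 nm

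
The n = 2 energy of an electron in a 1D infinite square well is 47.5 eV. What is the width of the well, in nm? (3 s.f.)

From E_n = n²h²/(8m_eL²), L = n·h/√(8m_eE_n).
E_2 = 47.5 eV = 7.609×10^-18 J, so L = 2·6.626×10^-34/√(8·9.109×10^-31·7.609×10^-18) = 1.78×10^-10 m = 0.178 nm.

L = 0.178 nm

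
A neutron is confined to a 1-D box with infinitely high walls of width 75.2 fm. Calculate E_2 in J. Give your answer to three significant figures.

For an infinite well E_n = n²h²/(8m_nL²), so E_1 = h²/(8m_nL²) = (6.626×10^-34)²/(8·1.675×10^-27·(7.52×10^-14 m)²) = 5.794×10^-15 J.
Then E_2 = 2²·E_1 = 4·5.794×10^-15 J = 2.32×10^-14 J.

E_2 = 2.32×10^-14 J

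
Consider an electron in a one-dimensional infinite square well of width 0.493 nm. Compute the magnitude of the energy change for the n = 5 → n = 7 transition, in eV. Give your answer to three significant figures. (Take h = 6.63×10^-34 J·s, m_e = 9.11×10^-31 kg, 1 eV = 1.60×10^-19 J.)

|ΔE| = 37.2 eV

E_1 = h²/(8m_eL²) = 2.482×10^-19 J.
|ΔE| = |5² − 7²|·E_1 = 24·2.482×10^-19 J = 5.957×10^-18 J = 37.2 eV.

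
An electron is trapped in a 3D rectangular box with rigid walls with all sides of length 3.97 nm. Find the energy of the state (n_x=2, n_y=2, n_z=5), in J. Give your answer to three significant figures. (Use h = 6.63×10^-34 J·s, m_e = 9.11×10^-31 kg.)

E = 1.26×10^-19 J

For a 3D rectangular well E = (h²/8m_e)·Σ n_i²/L_i² = (6.63×10^-34)²/(8·9.11×10^-31) · [2²/(3.97 nm)² + 2²/(3.97 nm)² + 5²/(3.97 nm)²].
Evaluating gives E = 1.26×10^-19 J.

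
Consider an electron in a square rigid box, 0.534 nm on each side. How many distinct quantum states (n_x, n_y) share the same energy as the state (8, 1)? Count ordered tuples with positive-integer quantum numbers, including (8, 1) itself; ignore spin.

degeneracy = 4

The level has n_x² + n_y² = 65. The ordered positive-integer solutions are (1, 8), (4, 7), (7, 4), (8, 1).
That gives 4 states.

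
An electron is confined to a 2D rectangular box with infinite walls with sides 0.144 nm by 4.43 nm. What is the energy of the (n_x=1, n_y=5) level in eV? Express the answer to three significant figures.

E = 18.6 eV

For a 2D rectangular well E = (h²/8m_e)·Σ n_i²/L_i² = (6.626×10^-34)²/(8·9.109×10^-31) · [1²/(0.144 nm)² + 5²/(4.43 nm)²].
Evaluating gives E = 2.982×10^-18 J = 18.6 eV.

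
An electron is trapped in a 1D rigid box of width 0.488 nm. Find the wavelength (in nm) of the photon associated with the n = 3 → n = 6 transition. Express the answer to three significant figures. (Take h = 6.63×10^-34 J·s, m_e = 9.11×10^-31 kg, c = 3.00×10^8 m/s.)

E_1 = h²/(8m_eL²) = 2.533×10^-19 J, so ΔE = (6² − 3²)E_1 = 6.839×10^-18 J.
λ = hc/ΔE = (6.63×10^-34·3.00×10^8)/6.839×10^-18 = 2.91×10^-8 m = 29.1 nm.

λ = 29.1 nm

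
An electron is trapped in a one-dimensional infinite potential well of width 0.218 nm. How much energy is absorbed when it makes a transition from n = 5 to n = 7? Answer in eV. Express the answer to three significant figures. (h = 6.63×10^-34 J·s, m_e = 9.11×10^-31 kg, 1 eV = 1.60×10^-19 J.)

E_1 = h²/(8m_eL²) = 1.269×10^-18 J.
|ΔE| = |5² − 7²|·E_1 = 24·1.269×10^-18 J = 3.046×10^-17 J = 190 eV.

|ΔE| = 190 eV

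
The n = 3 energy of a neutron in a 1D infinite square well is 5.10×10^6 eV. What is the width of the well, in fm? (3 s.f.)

L = 19.0 fm

From E_n = n²h²/(8m_nL²), L = n·h/√(8m_nE_n).
E_3 = 5.10×10^6 eV = 8.170×10^-13 J, so L = 3·6.626×10^-34/√(8·1.675×10^-27·8.170×10^-13) = 1.90×10^-14 m = 19.0 fm.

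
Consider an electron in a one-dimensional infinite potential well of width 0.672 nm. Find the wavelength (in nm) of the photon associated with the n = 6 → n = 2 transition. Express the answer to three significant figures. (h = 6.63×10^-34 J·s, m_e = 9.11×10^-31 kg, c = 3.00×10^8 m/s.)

E_1 = h²/(8m_eL²) = 1.336×10^-19 J, so ΔE = (6² − 2²)E_1 = 4.275×10^-18 J.
λ = hc/ΔE = (6.63×10^-34·3.00×10^8)/4.275×10^-18 = 4.65×10^-8 m = 46.5 nm.

λ = 46.5 nm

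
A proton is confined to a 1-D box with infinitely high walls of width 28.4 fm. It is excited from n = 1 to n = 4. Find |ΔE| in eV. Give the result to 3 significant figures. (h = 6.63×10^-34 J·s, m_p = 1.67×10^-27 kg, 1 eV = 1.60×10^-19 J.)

E_1 = h²/(8m_pL²) = 4.079×10^-14 J.
|ΔE| = |1² − 4²|·E_1 = 15·4.079×10^-14 J = 6.119×10^-13 J = 3.82×10^6 eV.

|ΔE| = 3.82×10^6 eV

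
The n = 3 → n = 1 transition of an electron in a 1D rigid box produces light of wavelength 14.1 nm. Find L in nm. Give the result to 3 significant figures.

The photon carries ΔE = hc/λ = 6.626×10^-34·2.998×10^8/1.41×10^-8 m = 1.409×10^-17 J.
Since ΔE = (3² − 1²)E_1, E_1 = 1.761×10^-18 J, and L = h/√(8m_eE_1) = 1.85×10^-10 m = 0.185 nm.

L = 0.185 nm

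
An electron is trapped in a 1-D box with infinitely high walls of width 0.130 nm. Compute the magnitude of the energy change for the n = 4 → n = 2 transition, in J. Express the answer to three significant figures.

|ΔE| = 4.28×10^-17 J

E_1 = h²/(8m_eL²) = 3.565×10^-18 J.
|ΔE| = |4² − 2²|·E_1 = 12·3.565×10^-18 J = 4.28×10^-17 J.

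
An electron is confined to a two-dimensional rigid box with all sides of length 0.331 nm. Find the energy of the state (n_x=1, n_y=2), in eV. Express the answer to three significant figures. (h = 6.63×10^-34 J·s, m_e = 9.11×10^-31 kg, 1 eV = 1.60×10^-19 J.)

E = 17.2 eV

For a 2D rectangular well E = (h²/8m_e)·Σ n_i²/L_i² = (6.63×10^-34)²/(8·9.11×10^-31) · [1²/(0.331 nm)² + 2²/(0.331 nm)²].
Evaluating gives E = 2.753×10^-18 J = 17.2 eV.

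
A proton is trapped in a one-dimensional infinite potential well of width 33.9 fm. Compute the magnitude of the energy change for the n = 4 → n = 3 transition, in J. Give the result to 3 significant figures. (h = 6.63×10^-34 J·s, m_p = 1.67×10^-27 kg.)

E_1 = h²/(8m_pL²) = 2.863×10^-14 J.
|ΔE| = |4² − 3²|·E_1 = 7·2.863×10^-14 J = 2.00×10^-13 J.

|ΔE| = 2.00×10^-13 J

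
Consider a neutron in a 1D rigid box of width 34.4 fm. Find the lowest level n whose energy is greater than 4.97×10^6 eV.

E_1 = h²/(8m_nL²) = 2.769×10^-14 J = 1.728×10^5 eV.
Need n² > 4.97×10^6/1.728×10^5 = 28.76, i.e. n > 5.363.
The smallest integer satisfying this is n = 6.

n = 6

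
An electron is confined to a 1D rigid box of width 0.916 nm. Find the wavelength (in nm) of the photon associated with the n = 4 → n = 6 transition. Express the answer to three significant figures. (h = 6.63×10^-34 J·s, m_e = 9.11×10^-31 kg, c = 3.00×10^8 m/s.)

E_1 = h²/(8m_eL²) = 7.188×10^-20 J, so ΔE = (6² − 4²)E_1 = 1.438×10^-18 J.
λ = hc/ΔE = (6.63×10^-34·3.00×10^8)/1.438×10^-18 = 1.38×10^-7 m = 138 nm.

λ = 138 nm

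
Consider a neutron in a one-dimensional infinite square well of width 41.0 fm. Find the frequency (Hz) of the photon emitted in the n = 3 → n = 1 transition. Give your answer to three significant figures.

f = 2.35×10^20 Hz

E_1 = h²/(8m_nL²) = 1.949×10^-14 J and ΔE = (3² − 1²)E_1 = 1.559×10^-13 J.
f = ΔE/h = 1.559×10^-13/6.626×10^-34 = 2.35×10^20 Hz.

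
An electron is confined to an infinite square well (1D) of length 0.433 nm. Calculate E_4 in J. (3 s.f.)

E_4 = 5.14×10^-18 J

For an infinite well E_n = n²h²/(8m_eL²), so E_1 = h²/(8m_eL²) = (6.626×10^-34)²/(8·9.109×10^-31·(4.33×10^-10 m)²) = 3.213×10^-19 J.
Then E_4 = 4²·E_1 = 16·3.213×10^-19 J = 5.14×10^-18 J.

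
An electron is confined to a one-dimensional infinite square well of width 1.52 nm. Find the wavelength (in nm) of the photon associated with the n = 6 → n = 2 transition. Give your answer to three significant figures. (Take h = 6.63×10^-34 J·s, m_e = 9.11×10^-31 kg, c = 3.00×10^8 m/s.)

λ = 238 nm

E_1 = h²/(8m_eL²) = 2.611×10^-20 J, so ΔE = (6² − 2²)E_1 = 8.355×10^-19 J.
λ = hc/ΔE = (6.63×10^-34·3.00×10^8)/8.355×10^-19 = 2.38×10^-7 m = 238 nm.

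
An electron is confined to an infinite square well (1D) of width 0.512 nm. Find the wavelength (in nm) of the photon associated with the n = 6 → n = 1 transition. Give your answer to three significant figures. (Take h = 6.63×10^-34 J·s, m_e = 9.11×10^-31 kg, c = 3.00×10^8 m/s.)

E_1 = h²/(8m_eL²) = 2.301×10^-19 J, so ΔE = (6² − 1²)E_1 = 8.053×10^-18 J.
λ = hc/ΔE = (6.63×10^-34·3.00×10^8)/8.053×10^-18 = 2.47×10^-8 m = 24.7 nm.

λ = 24.7 nm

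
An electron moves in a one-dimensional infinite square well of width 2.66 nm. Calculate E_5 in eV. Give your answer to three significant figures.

E_5 = 1.33 eV

For an infinite well E_n = n²h²/(8m_eL²), so E_1 = h²/(8m_eL²) = (6.626×10^-34)²/(8·9.109×10^-31·(2.66×10^-9 m)²) = 8.515×10^-21 J.
Then E_5 = 5²·E_1 = 25·8.515×10^-21 J = 2.129×10^-19 J.
Converting, E_5 = 2.129×10^-19 J / (1.602×10^-19 J/eV) = 1.33 eV.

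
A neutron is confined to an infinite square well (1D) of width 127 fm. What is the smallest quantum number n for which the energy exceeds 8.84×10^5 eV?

E_1 = h²/(8m_nL²) = 2.031×10^-15 J = 1.268×10^4 eV.
Need n² > 8.84×10^5/1.268×10^4 = 69.72, i.e. n > 8.350.
The smallest integer satisfying this is n = 9.

n = 9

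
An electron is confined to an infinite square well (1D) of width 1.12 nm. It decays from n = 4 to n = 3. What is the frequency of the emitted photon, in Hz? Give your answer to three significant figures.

E_1 = h²/(8m_eL²) = 4.803×10^-20 J and ΔE = (4² − 3²)E_1 = 3.362×10^-19 J.
f = ΔE/h = 3.362×10^-19/6.626×10^-34 = 5.07×10^14 Hz.

f = 5.07×10^14 Hz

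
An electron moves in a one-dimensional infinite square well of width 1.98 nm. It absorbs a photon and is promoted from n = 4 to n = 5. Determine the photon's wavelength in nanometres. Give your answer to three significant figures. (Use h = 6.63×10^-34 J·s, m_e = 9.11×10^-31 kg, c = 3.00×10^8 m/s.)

E_1 = h²/(8m_eL²) = 1.538×10^-20 J, so ΔE = (5² − 4²)E_1 = 1.384×10^-19 J.
λ = hc/ΔE = (6.63×10^-34·3.00×10^8)/1.384×10^-19 = 1.44×10^-6 m = 1.44×10^3 nm.

λ = 1.44×10^3 nm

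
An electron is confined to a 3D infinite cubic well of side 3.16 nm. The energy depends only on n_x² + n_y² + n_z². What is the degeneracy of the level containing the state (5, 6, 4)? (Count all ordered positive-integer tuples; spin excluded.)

The level has n_x² + n_y² + n_z² = 77. The ordered positive-integer solutions are (2, 3, 8), (2, 8, 3), (3, 2, 8), (3, 8, 2), (4, 5, 6), (4, 6, 5), (5, 4, 6), (5, 6, 4), (6, 4, 5), (6, 5, 4), (8, 2, 3), (8, 3, 2).
That gives 12 states.

degeneracy = 12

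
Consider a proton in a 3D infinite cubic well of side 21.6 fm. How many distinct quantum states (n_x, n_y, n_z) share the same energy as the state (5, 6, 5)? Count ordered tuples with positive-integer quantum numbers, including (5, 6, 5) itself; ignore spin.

degeneracy = 15

The level has n_x² + n_y² + n_z² = 86. The ordered positive-integer solutions are (1, 2, 9), (1, 6, 7), (1, 7, 6), (1, 9, 2), (2, 1, 9), (2, 9, 1), (5, 5, 6), (5, 6, 5), (6, 1, 7), (6, 5, 5), (6, 7, 1), (7, 1, 6), (7, 6, 1), (9, 1, 2), (9, 2, 1).
That gives 15 states.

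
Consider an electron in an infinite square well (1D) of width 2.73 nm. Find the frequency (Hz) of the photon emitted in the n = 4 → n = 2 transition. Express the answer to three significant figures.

f = 1.46×10^14 Hz

E_1 = h²/(8m_eL²) = 8.084×10^-21 J and ΔE = (4² − 2²)E_1 = 9.701×10^-20 J.
f = ΔE/h = 9.701×10^-20/6.626×10^-34 = 1.46×10^14 Hz.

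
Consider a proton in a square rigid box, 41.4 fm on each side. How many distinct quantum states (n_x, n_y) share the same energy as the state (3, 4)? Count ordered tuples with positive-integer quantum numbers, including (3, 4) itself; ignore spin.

degeneracy = 2

The level has n_x² + n_y² = 25. The ordered positive-integer solutions are (3, 4), (4, 3).
That gives 2 states.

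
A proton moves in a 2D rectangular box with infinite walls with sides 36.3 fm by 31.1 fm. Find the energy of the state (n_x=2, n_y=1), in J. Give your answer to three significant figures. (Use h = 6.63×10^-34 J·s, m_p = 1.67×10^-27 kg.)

E = 1.34×10^-13 J

For a 2D rectangular well E = (h²/8m_p)·Σ n_i²/L_i² = (6.63×10^-34)²/(8·1.67×10^-27) · [2²/(36.3 fm)² + 1²/(31.1 fm)²].
Evaluating gives E = 1.34×10^-13 J.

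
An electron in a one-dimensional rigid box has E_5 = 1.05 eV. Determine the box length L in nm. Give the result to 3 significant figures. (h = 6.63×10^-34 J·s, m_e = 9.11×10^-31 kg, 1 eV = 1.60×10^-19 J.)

L = 3.00 nm

From E_n = n²h²/(8m_eL²), L = n·h/√(8m_eE_n).
E_5 = 1.05 eV = 1.680×10^-19 J, so L = 5·6.63×10^-34/√(8·9.11×10^-31·1.680×10^-19) = 3.00×10^-9 m = 3.00 nm.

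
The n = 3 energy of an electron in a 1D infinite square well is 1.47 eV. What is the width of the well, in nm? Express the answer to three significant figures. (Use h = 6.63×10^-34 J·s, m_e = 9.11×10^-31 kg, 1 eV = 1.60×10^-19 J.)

From E_n = n²h²/(8m_eL²), L = n·h/√(8m_eE_n).
E_3 = 1.47 eV = 2.352×10^-19 J, so L = 3·6.63×10^-34/√(8·9.11×10^-31·2.352×10^-19) = 1.52×10^-9 m = 1.52 nm.

L = 1.52 nm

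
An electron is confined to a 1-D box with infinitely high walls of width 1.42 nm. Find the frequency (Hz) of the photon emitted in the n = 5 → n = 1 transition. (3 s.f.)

f = 1.08×10^15 Hz

E_1 = h²/(8m_eL²) = 2.988×10^-20 J and ΔE = (5² − 1²)E_1 = 7.171×10^-19 J.
f = ΔE/h = 7.171×10^-19/6.626×10^-34 = 1.08×10^15 Hz.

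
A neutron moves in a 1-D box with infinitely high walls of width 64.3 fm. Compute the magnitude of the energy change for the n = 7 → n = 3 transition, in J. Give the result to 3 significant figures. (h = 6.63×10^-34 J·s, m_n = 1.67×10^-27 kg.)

|ΔE| = 3.18×10^-13 J

E_1 = h²/(8m_nL²) = 7.958×10^-15 J.
|ΔE| = |7² − 3²|·E_1 = 40·7.958×10^-15 J = 3.18×10^-13 J.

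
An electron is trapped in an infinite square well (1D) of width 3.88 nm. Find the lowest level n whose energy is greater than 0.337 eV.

n = 4

E_1 = h²/(8m_eL²) = 4.002×10^-21 J = 0.02498 eV.
Need n² > 0.337/0.02498 = 13.49, i.e. n > 3.673.
The smallest integer satisfying this is n = 4.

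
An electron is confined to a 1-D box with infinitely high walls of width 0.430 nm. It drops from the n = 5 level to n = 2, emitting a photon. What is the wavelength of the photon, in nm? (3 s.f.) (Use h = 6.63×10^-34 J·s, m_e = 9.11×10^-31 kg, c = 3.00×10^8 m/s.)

E_1 = h²/(8m_eL²) = 3.262×10^-19 J, so ΔE = (5² − 2²)E_1 = 6.850×10^-18 J.
λ = hc/ΔE = (6.63×10^-34·3.00×10^8)/6.850×10^-18 = 2.90×10^-8 m = 29.0 nm.

λ = 29.0 nm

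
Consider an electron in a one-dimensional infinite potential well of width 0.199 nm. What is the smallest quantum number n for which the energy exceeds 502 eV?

E_1 = h²/(8m_eL²) = 1.521×10^-18 J = 9.494 eV.
Need n² > 502/9.494 = 52.88, i.e. n > 7.272.
The smallest integer satisfying this is n = 8.

n = 8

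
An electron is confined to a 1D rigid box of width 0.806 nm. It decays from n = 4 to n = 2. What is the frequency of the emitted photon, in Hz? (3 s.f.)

E_1 = h²/(8m_eL²) = 9.274×10^-20 J and ΔE = (4² − 2²)E_1 = 1.113×10^-18 J.
f = ΔE/h = 1.113×10^-18/6.626×10^-34 = 1.68×10^15 Hz.

f = 1.68×10^15 Hz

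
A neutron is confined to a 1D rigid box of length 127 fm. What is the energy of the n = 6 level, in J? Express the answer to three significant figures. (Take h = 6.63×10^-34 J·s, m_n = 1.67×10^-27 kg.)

For an infinite well E_n = n²h²/(8m_nL²), so E_1 = h²/(8m_nL²) = (6.63×10^-34)²/(8·1.67×10^-27·(1.27×10^-13 m)²) = 2.040×10^-15 J.
Then E_6 = 6²·E_1 = 36·2.040×10^-15 J = 7.34×10^-14 J.

E_6 = 7.34×10^-14 J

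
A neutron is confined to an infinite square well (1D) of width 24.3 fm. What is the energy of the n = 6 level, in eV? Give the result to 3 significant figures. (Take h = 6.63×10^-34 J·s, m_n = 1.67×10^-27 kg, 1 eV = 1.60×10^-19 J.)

For an infinite well E_n = n²h²/(8m_nL²), so E_1 = h²/(8m_nL²) = (6.63×10^-34)²/(8·1.67×10^-27·(2.43×10^-14 m)²) = 5.572×10^-14 J.
Then E_6 = 6²·E_1 = 36·5.572×10^-14 J = 2.006×10^-12 J.
Converting, E_6 = 2.006×10^-12 J / (1.60×10^-19 J/eV) = 1.25×10^7 eV.

E_6 = 1.25×10^7 eV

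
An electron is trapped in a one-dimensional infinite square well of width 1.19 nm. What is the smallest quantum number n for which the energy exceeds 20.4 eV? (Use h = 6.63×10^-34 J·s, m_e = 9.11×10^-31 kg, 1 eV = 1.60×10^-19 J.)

E_1 = h²/(8m_eL²) = 4.259×10^-20 J = 0.2662 eV.
Need n² > 20.4/0.2662 = 76.63, i.e. n > 8.754.
The smallest integer satisfying this is n = 9.

n = 9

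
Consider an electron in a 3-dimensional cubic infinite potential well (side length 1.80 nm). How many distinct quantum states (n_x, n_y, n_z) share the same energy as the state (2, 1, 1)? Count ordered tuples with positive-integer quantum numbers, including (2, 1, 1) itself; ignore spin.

The level has n_x² + n_y² + n_z² = 6. The ordered positive-integer solutions are (1, 1, 2), (1, 2, 1), (2, 1, 1).
That gives 3 states.

degeneracy = 3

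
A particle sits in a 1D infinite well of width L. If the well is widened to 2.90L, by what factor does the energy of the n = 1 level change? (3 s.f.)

E_n ∝ 1/L², so the energy scales by 1/2.90² = 0.119.

0.119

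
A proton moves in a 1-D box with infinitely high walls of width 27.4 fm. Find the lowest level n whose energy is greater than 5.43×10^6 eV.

n = 5

E_1 = h²/(8m_pL²) = 4.369×10^-14 J = 2.727×10^5 eV.
Need n² > 5.43×10^6/2.727×10^5 = 19.91, i.e. n > 4.462.
The smallest integer satisfying this is n = 5.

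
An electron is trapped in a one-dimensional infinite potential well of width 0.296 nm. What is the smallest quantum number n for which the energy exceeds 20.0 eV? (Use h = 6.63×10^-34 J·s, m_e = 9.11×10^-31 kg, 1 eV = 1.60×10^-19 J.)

n = 3

E_1 = h²/(8m_eL²) = 6.884×10^-19 J = 4.303 eV.
Need n² > 20.0/4.303 = 4.648, i.e. n > 2.156.
The smallest integer satisfying this is n = 3.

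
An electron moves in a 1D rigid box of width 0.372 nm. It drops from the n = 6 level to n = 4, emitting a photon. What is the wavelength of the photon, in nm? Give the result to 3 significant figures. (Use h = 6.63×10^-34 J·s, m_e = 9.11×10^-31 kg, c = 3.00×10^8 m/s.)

λ = 22.8 nm

E_1 = h²/(8m_eL²) = 4.358×10^-19 J, so ΔE = (6² − 4²)E_1 = 8.716×10^-18 J.
λ = hc/ΔE = (6.63×10^-34·3.00×10^8)/8.716×10^-18 = 2.28×10^-8 m = 22.8 nm.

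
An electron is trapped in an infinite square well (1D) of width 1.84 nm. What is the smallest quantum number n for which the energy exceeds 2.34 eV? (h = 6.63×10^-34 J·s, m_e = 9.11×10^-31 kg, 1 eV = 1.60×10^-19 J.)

n = 5

E_1 = h²/(8m_eL²) = 1.781×10^-20 J = 0.1113 eV.
Need n² > 2.34/0.1113 = 21.02, i.e. n > 4.585.
The smallest integer satisfying this is n = 5.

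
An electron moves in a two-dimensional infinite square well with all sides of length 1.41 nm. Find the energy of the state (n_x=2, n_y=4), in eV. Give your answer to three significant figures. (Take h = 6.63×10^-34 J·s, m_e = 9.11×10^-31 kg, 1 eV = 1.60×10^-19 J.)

For a 2D rectangular well E = (h²/8m_e)·Σ n_i²/L_i² = (6.63×10^-34)²/(8·9.11×10^-31) · [2²/(1.41 nm)² + 4²/(1.41 nm)²].
Evaluating gives E = 6.068×10^-19 J = 3.79 eV.

E = 3.79 eV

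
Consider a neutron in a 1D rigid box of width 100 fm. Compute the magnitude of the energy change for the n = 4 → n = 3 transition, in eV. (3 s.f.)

|ΔE| = 1.43×10^5 eV

E_1 = h²/(8m_nL²) = 3.276×10^-15 J.
|ΔE| = |4² − 3²|·E_1 = 7·3.276×10^-15 J = 2.293×10^-14 J = 1.43×10^5 eV.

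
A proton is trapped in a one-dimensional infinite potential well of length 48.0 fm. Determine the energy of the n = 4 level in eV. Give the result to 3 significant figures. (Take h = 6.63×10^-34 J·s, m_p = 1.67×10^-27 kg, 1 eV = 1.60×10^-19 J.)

E_4 = 1.43×10^6 eV

For an infinite well E_n = n²h²/(8m_pL²), so E_1 = h²/(8m_pL²) = (6.63×10^-34)²/(8·1.67×10^-27·(4.80×10^-14 m)²) = 1.428×10^-14 J.
Then E_4 = 4²·E_1 = 16·1.428×10^-14 J = 2.285×10^-13 J.
Converting, E_4 = 2.285×10^-13 J / (1.60×10^-19 J/eV) = 1.43×10^6 eV.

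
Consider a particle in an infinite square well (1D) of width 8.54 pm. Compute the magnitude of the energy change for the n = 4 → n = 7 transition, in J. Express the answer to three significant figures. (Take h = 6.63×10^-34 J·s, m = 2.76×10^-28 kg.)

|ΔE| = 9.01×10^-17 J

E_1 = h²/(8mL²) = 2.730×10^-18 J.
|ΔE| = |4² − 7²|·E_1 = 33·2.730×10^-18 J = 9.01×10^-17 J.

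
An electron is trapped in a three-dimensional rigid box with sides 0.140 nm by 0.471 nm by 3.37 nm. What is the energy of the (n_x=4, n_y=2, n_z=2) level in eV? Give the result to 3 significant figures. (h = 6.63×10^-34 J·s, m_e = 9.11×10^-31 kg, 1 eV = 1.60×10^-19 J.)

For a 3D rectangular well E = (h²/8m_e)·Σ n_i²/L_i² = (6.63×10^-34)²/(8·9.11×10^-31) · [4²/(0.140 nm)² + 2²/(0.471 nm)² + 2²/(3.37 nm)²].
Evaluating gives E = 5.034×10^-17 J = 315 eV.

E = 315 eV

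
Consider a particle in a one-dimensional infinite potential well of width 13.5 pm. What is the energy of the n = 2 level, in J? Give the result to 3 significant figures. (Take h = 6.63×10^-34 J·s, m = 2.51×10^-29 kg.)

For an infinite well E_n = n²h²/(8mL²), so E_1 = h²/(8mL²) = (6.63×10^-34)²/(8·2.51×10^-29·(1.35×10^-11 m)²) = 1.201×10^-17 J.
Then E_2 = 2²·E_1 = 4·1.201×10^-17 J = 4.80×10^-17 J.

E_2 = 4.80×10^-17 J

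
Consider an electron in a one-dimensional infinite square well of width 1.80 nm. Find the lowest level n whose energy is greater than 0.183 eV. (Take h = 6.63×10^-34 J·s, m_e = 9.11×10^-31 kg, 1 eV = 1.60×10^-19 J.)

n = 2

E_1 = h²/(8m_eL²) = 1.862×10^-20 J = 0.1164 eV.
Need n² > 0.183/0.1164 = 1.572, i.e. n > 1.254.
The smallest integer satisfying this is n = 2.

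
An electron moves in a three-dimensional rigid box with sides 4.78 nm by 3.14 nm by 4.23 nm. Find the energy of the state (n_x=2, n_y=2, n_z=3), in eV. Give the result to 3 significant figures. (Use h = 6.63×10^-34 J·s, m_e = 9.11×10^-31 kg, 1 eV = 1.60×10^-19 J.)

E = 0.409 eV

For a 3D rectangular well E = (h²/8m_e)·Σ n_i²/L_i² = (6.63×10^-34)²/(8·9.11×10^-31) · [2²/(4.78 nm)² + 2²/(3.14 nm)² + 3²/(4.23 nm)²].
Evaluating gives E = 6.537×10^-20 J = 0.409 eV.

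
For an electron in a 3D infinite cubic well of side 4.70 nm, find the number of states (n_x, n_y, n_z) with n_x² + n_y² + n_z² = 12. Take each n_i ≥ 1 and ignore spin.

degeneracy = 1

The level has n_x² + n_y² + n_z² = 12. The ordered positive-integer solutions are (2, 2, 2).
That gives 1 state.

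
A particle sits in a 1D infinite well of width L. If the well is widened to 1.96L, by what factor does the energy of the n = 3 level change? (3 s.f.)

E_n ∝ 1/L², so the energy scales by 1/1.96² = 0.260.

0.260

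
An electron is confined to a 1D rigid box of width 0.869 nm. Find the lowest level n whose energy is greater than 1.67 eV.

E_1 = h²/(8m_eL²) = 7.978×10^-20 J = 0.4980 eV.
Need n² > 1.67/0.4980 = 3.353, i.e. n > 1.831.
The smallest integer satisfying this is n = 2.

n = 2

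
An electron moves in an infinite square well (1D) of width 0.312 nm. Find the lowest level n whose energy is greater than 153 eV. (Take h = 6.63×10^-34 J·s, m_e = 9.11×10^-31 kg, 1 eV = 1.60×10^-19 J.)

n = 7

E_1 = h²/(8m_eL²) = 6.196×10^-19 J = 3.873 eV.
Need n² > 153/3.873 = 39.50, i.e. n > 6.285.
The smallest integer satisfying this is n = 7.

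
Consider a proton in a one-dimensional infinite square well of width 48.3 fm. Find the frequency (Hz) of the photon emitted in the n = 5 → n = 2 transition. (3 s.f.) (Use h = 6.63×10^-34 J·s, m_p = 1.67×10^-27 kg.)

f = 4.47×10^20 Hz

E_1 = h²/(8m_pL²) = 1.410×10^-14 J and ΔE = (5² − 2²)E_1 = 2.961×10^-13 J.
f = ΔE/h = 2.961×10^-13/6.63×10^-34 = 4.47×10^20 Hz.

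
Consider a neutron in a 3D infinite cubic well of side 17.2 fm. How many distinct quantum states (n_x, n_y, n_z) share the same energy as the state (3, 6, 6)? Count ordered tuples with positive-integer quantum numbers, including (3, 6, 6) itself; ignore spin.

The level has n_x² + n_y² + n_z² = 81. The ordered positive-integer solutions are (1, 4, 8), (1, 8, 4), (3, 6, 6), (4, 1, 8), (4, 4, 7), (4, 7, 4), (4, 8, 1), (6, 3, 6), (6, 6, 3), (7, 4, 4), (8, 1, 4), (8, 4, 1).
That gives 12 states.

degeneracy = 12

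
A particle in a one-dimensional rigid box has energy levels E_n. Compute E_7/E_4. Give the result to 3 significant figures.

E_n ∝ n², so E_7/E_4 = 7²/4² = 49/16 = 3.06.

3.06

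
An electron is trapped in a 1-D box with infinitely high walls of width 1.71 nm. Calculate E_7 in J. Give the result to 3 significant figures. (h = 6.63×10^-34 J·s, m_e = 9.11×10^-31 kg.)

E_7 = 1.01×10^-18 J

For an infinite well E_n = n²h²/(8m_eL²), so E_1 = h²/(8m_eL²) = (6.63×10^-34)²/(8·9.11×10^-31·(1.71×10^-9 m)²) = 2.063×10^-20 J.
Then E_7 = 7²·E_1 = 49·2.063×10^-20 J = 1.01×10^-18 J.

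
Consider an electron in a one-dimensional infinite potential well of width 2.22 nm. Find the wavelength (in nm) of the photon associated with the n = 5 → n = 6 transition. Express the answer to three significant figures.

E_1 = h²/(8m_eL²) = 1.222×10^-20 J, so ΔE = (6² − 5²)E_1 = 1.344×10^-19 J.
λ = hc/ΔE = (6.626×10^-34·2.998×10^8)/1.344×10^-19 = 1.48×10^-6 m = 1.48×10^3 nm.

λ = 1.48×10^3 nm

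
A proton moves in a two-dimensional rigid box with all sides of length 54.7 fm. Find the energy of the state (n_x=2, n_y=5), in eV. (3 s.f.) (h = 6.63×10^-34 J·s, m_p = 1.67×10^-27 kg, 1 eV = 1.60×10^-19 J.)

E = 1.99×10^6 eV

For a 2D rectangular well E = (h²/8m_p)·Σ n_i²/L_i² = (6.63×10^-34)²/(8·1.67×10^-27) · [2²/(54.7 fm)² + 5²/(54.7 fm)²].
Evaluating gives E = 3.189×10^-13 J = 1.99×10^6 eV.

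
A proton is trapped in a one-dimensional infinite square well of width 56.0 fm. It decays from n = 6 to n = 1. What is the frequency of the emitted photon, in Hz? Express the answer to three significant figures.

f = 5.53×10^20 Hz

E_1 = h²/(8m_pL²) = 1.046×10^-14 J and ΔE = (6² − 1²)E_1 = 3.661×10^-13 J.
f = ΔE/h = 3.661×10^-13/6.626×10^-34 = 5.53×10^20 Hz.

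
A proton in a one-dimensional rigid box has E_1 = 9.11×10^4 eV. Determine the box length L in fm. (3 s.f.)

L = 47.4 fm

From E_n = n²h²/(8m_pL²), L = n·h/√(8m_pE_n).
E_1 = 9.11×10^4 eV = 1.459×10^-14 J, so L = 1·6.626×10^-34/√(8·1.673×10^-27·1.459×10^-14) = 4.74×10^-14 m = 47.4 fm.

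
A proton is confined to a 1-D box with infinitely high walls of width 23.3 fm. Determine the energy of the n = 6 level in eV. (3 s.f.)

For an infinite well E_n = n²h²/(8m_pL²), so E_1 = h²/(8m_pL²) = (6.626×10^-34)²/(8·1.673×10^-27·(2.33×10^-14 m)²) = 6.042×10^-14 J.
Then E_6 = 6²·E_1 = 36·6.042×10^-14 J = 2.175×10^-12 J.
Converting, E_6 = 2.175×10^-12 J / (1.602×10^-19 J/eV) = 1.36×10^7 eV.

E_6 = 1.36×10^7 eV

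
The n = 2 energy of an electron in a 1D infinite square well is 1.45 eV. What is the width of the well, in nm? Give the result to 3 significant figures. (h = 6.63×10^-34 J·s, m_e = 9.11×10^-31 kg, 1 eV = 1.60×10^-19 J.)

L = 1.02 nm

From E_n = n²h²/(8m_eL²), L = n·h/√(8m_eE_n).
E_2 = 1.45 eV = 2.320×10^-19 J, so L = 2·6.63×10^-34/√(8·9.11×10^-31·2.320×10^-19) = 1.02×10^-9 m = 1.02 nm.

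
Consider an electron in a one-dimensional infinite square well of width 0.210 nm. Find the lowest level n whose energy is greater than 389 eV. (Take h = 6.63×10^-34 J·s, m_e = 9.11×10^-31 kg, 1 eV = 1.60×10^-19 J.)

n = 7

E_1 = h²/(8m_eL²) = 1.368×10^-18 J = 8.550 eV.
Need n² > 389/8.550 = 45.50, i.e. n > 6.745.
The smallest integer satisfying this is n = 7.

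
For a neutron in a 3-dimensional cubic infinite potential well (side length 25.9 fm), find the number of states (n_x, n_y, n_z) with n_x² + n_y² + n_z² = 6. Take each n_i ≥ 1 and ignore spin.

The level has n_x² + n_y² + n_z² = 6. The ordered positive-integer solutions are (1, 1, 2), (1, 2, 1), (2, 1, 1).
That gives 3 states.

degeneracy = 3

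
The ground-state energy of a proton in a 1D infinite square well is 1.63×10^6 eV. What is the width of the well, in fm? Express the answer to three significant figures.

L = 11.2 fm

From E_n = n²h²/(8m_pL²), L = n·h/√(8m_pE_n).
E_1 = 1.63×10^6 eV = 2.611×10^-13 J, so L = 1·6.626×10^-34/√(8·1.673×10^-27·2.611×10^-13) = 1.12×10^-14 m = 11.2 fm.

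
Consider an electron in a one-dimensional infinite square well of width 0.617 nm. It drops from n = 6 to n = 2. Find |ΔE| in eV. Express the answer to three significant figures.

|ΔE| = 31.6 eV

E_1 = h²/(8m_eL²) = 1.583×10^-19 J.
|ΔE| = |6² − 2²|·E_1 = 32·1.583×10^-19 J = 5.066×10^-18 J = 31.6 eV.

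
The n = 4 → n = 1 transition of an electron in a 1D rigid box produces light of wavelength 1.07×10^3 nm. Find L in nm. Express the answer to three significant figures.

L = 2.21 nm

The photon carries ΔE = hc/λ = 6.626×10^-34·2.998×10^8/1.07×10^-6 m = 1.857×10^-19 J.
Since ΔE = (4² − 1²)E_1, E_1 = 1.238×10^-20 J, and L = h/√(8m_eE_1) = 2.21×10^-9 m = 2.21 nm.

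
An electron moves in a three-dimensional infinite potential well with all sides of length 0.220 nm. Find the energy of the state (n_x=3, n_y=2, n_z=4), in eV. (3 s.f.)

For a 3D rectangular well E = (h²/8m_e)·Σ n_i²/L_i² = (6.626×10^-34)²/(8·9.109×10^-31) · [3²/(0.220 nm)² + 2²/(0.220 nm)² + 4²/(0.220 nm)²].
Evaluating gives E = 3.610×10^-17 J = 225 eV.

E = 225 eV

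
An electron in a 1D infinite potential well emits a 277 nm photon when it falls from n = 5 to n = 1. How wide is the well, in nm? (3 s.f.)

The photon carries ΔE = hc/λ = 6.626×10^-34·2.998×10^8/2.77×10^-7 m = 7.171×10^-19 J.
Since ΔE = (5² − 1²)E_1, E_1 = 2.988×10^-20 J, and L = h/√(8m_eE_1) = 1.42×10^-9 m = 1.42 nm.

L = 1.42 nm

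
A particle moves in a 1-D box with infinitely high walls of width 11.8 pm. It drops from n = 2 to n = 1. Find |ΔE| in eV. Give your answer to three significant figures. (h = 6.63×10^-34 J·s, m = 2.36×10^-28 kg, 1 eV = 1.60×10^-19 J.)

|ΔE| = 31.4 eV

E_1 = h²/(8mL²) = 1.672×10^-18 J.
|ΔE| = |2² − 1²|·E_1 = 3·1.672×10^-18 J = 5.016×10^-18 J = 31.4 eV.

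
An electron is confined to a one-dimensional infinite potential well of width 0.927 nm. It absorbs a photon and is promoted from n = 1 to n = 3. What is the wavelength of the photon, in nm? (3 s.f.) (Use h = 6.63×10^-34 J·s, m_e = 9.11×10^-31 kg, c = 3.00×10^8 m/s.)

E_1 = h²/(8m_eL²) = 7.019×10^-20 J, so ΔE = (3² − 1²)E_1 = 5.615×10^-19 J.
λ = hc/ΔE = (6.63×10^-34·3.00×10^8)/5.615×10^-19 = 3.54×10^-7 m = 354 nm.

λ = 354 nm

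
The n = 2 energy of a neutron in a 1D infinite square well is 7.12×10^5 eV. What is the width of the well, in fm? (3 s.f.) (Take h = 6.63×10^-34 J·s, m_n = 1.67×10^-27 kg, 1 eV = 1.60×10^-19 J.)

From E_n = n²h²/(8m_nL²), L = n·h/√(8m_nE_n).
E_2 = 7.12×10^5 eV = 1.139×10^-13 J, so L = 2·6.63×10^-34/√(8·1.67×10^-27·1.139×10^-13) = 3.40×10^-14 m = 34.0 fm.

L = 34.0 fm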